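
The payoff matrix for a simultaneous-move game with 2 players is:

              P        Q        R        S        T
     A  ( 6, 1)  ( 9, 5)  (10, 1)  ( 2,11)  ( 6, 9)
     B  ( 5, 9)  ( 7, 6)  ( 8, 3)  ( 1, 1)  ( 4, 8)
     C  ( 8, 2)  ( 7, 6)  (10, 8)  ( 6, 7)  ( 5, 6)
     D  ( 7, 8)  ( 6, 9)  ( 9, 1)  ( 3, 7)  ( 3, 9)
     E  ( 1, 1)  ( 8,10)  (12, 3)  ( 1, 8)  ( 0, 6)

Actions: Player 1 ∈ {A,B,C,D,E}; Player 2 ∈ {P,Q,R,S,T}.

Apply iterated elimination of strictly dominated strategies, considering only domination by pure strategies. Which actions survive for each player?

Remaining: P1:{A,C,E} P2:{Q,R,S}

P1 drop B (A beats it: P:6>5 Q:9>7 R:10>8 S:2>1 T:6>4)
P1 drop D (C beats it: P:8>7 Q:7>6 R:10>9 S:6>3 T:5>3)
P2 drop P (Q beats it: A:5>1 C:6>2 E:10>1)
P2 drop T (S beats it: A:11>9 C:7>6 E:8>6)
P1→{A,C,E} P2→{Q,R,S}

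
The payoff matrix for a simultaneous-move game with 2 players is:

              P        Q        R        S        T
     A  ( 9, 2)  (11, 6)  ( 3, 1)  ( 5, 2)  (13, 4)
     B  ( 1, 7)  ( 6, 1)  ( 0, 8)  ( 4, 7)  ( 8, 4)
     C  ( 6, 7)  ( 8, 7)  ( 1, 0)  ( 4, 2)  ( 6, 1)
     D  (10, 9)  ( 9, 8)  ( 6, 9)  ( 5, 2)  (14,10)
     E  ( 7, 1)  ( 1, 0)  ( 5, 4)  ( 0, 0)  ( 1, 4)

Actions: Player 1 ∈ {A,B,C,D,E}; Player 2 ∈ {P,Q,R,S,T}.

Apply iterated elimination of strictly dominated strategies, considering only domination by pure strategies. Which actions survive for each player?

Remaining: P1:{A,D} P2:{Q,T}

P1 drop B (A beats it: P:9>1 Q:11>6 R:3>0 S:5>4 T:13>8)
P1 drop C (A beats it: P:9>6 Q:11>8 R:3>1 S:5>4 T:13>6)
P1 drop E (D beats it: P:10>7 Q:9>1 R:6>5 S:5>0 T:14>1)
P2 drop P (T beats it: A:4>2 D:10>9)
P2 drop R (T beats it: A:4>1 D:10>9)
P2 drop S (Q beats it: A:6>2 D:8>2)
P1→{A,D} P2→{Q,T}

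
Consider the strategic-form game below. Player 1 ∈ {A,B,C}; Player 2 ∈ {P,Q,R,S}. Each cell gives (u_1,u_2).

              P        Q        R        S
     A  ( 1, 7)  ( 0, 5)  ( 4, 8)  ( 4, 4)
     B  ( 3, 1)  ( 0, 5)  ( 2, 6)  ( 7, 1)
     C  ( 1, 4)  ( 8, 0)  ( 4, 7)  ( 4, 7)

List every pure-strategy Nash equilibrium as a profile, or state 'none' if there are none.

NE set: (A,R), (C,R)

(A,P): not NE [P1→B gives 3>1; P2→R gives 8>7]
(A,Q): not NE [P1→C gives 8>0; P2→R gives 8>5]
(A,R): NE
(A,S): not NE [P1→B gives 7>4; P2→R gives 8>4]
(B,P): not NE [P2→R gives 6>1]
(B,Q): not NE [P1→C gives 8>0; P2→R gives 6>5]
(B,R): not NE [P1→C gives 4>2]
(B,S): not NE [P2→R gives 6>1]
(C,P): not NE [P1→B gives 3>1; P2→S gives 7>4]
(C,Q): not NE [P2→S gives 7>0]
(C,R): NE
(C,S): not NE [P1→B gives 7>4]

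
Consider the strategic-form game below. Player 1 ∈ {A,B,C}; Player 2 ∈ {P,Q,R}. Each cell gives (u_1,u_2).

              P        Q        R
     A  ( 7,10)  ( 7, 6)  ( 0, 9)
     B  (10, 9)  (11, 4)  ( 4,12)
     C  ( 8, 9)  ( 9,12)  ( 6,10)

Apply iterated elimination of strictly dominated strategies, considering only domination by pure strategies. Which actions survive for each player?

IESDS → P1:{B,C} P2:{Q,R}

P1 drop A (B beats it: P:10>7 Q:11>7 R:4>0)
P2 drop P (R beats it: B:12>9 C:10>9)
P1→{B,C} P2→{Q,R}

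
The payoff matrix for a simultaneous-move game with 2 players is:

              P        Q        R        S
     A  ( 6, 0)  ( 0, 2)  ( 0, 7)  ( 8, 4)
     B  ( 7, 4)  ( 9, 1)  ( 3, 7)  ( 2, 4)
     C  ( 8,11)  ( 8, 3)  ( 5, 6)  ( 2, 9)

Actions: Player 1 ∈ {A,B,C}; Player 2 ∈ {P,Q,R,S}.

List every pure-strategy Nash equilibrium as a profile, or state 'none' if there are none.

(A,P): not NE [P1→C gives 8>6; P2→R gives 7>0]
(A,Q): not NE [P1→B gives 9>0; P2→R gives 7>2]
(A,R): not NE [P1→C gives 5>0]
(A,S): not NE [P2→R gives 7>4]
(B,P): not NE [P1→C gives 8>7; P2→R gives 7>4]
(B,Q): not NE [P2→R gives 7>1]
(B,R): not NE [P1→C gives 5>3]
(B,S): not NE [P1→A gives 8>2; P2→R gives 7>4]
(C,P): NE
(C,Q): not NE [P1→B gives 9>8; P2→P gives 11>3]
(C,R): not NE [P2→P gives 11>6]
(C,S): not NE [P1→A gives 8>2; P2→P gives 11>9]

PSNE = {(C,P)}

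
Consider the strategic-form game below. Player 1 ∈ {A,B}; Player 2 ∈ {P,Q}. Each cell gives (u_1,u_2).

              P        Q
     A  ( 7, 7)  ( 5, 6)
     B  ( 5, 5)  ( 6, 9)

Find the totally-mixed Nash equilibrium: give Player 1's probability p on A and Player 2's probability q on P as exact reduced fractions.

P1 indiff ⇒ q·7+(1-q)·5 = q·5+(1-q)·6 ⇒ q(2) = (1-q)(1) ⇒ q = 1/3
P2 indiff ⇒ p·7+(1-p)·5 = p·6+(1-p)·9 ⇒ p(1) = (1-p)(4) ⇒ p = 4/5

P1 mixes 4/5 on A; P2 mixes 1/3 on P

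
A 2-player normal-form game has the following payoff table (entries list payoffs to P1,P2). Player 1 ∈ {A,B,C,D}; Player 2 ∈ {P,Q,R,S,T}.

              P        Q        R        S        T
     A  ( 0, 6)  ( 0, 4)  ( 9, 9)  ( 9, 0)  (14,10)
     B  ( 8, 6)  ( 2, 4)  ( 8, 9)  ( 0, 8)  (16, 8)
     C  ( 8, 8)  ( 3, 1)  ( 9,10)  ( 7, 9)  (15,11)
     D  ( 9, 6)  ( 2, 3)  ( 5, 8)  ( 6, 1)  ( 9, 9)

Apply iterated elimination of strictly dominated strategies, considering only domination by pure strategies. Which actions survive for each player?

Remaining: P1:{A,B,C} P2:{R,T}

P2 drop P (R beats it: A:9>6 B:9>6 C:10>8 D:8>6)
P1 drop D (C beats it: Q:3>2 R:9>5 S:7>6 T:15>9)
P2 drop Q (R beats it: A:9>4 B:9>4 C:10>1)
P2 drop S (R beats it: A:9>0 B:9>8 C:10>9)
P1→{A,B,C} P2→{R,T}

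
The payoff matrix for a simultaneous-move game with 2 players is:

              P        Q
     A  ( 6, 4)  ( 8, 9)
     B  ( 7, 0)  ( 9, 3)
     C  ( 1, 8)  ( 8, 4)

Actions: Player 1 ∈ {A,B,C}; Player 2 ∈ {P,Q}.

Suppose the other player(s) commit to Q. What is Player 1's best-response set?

P1 best: {B}

u_1(A vs Q) = 8
u_1(B vs Q) = 9
u_1(C vs Q) = 8
max payoff 9 at {B}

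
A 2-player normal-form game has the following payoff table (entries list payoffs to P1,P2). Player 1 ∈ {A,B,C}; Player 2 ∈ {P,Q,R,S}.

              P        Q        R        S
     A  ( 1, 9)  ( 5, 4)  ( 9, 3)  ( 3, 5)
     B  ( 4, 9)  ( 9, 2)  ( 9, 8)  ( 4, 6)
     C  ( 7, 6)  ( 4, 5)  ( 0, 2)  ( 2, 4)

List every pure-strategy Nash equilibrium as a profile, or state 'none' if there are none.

(A,P): not NE [P1→C gives 7>1]
(A,Q): not NE [P1→B gives 9>5; P2→P gives 9>4]
(A,R): not NE [P2→P gives 9>3]
(A,S): not NE [P1→B gives 4>3; P2→P gives 9>5]
(B,P): not NE [P1→C gives 7>4]
(B,Q): not NE [P2→P gives 9>2]
(B,R): not NE [P2→P gives 9>8]
(B,S): not NE [P2→P gives 9>6]
(C,P): NE
(C,Q): not NE [P1→B gives 9>4; P2→P gives 6>5]
(C,R): not NE [P1→B gives 9>0; P2→P gives 6>2]
(C,S): not NE [P1→B gives 4>2; P2→P gives 6>4]

Nash profiles: (C,P)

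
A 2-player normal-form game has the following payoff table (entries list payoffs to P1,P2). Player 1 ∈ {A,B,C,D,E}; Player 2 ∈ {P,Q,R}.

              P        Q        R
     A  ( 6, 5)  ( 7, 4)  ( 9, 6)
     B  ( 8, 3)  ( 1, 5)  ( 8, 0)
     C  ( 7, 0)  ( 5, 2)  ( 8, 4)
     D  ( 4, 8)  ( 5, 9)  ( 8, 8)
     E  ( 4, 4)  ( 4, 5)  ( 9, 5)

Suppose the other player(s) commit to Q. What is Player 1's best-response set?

BR_1 = {A}

u_1(A vs Q) = 7
u_1(B vs Q) = 1
u_1(C vs Q) = 5
u_1(D vs Q) = 5
u_1(E vs Q) = 4
max payoff 7 at {A}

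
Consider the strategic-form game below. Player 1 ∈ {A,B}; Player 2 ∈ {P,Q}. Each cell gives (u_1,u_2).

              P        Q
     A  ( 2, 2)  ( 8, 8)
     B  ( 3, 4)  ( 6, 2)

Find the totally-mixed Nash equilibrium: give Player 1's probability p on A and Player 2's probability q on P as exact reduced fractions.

P1 indiff ⇒ q·2+(1-q)·8 = q·3+(1-q)·6 ⇒ q(-1) = (1-q)(-2) ⇒ q = 2/3
P2 indiff ⇒ p·2+(1-p)·4 = p·8+(1-p)·2 ⇒ p(-6) = (1-p)(-2) ⇒ p = 1/4

P1 mixes 1/4 on A; P2 mixes 2/3 on P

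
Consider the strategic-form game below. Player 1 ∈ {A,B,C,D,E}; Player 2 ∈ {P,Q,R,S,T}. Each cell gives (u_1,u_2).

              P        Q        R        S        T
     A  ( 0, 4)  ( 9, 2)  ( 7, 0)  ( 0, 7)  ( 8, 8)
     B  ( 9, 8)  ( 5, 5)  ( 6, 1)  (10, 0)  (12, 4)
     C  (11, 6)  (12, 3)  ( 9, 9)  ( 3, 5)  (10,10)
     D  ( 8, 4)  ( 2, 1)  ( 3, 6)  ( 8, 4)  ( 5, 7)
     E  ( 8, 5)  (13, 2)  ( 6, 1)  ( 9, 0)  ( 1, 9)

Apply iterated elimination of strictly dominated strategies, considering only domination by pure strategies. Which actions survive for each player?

Remaining: P1:{B,C} P2:{P,T}

P1 drop A (C beats it: P:11>0 Q:12>9 R:9>7 S:3>0 T:10>8)
P1 drop D (B beats it: P:9>8 Q:5>2 R:6>3 S:10>8 T:12>5)
P2 drop Q (P beats it: B:8>5 C:6>3 E:5>2)
P2 drop R (T beats it: B:4>1 C:10>9 E:9>1)
P1 drop E (B beats it: P:9>8 S:10>9 T:12>1)
P2 drop S (P beats it: B:8>0 C:6>5)
P1→{B,C} P2→{P,T}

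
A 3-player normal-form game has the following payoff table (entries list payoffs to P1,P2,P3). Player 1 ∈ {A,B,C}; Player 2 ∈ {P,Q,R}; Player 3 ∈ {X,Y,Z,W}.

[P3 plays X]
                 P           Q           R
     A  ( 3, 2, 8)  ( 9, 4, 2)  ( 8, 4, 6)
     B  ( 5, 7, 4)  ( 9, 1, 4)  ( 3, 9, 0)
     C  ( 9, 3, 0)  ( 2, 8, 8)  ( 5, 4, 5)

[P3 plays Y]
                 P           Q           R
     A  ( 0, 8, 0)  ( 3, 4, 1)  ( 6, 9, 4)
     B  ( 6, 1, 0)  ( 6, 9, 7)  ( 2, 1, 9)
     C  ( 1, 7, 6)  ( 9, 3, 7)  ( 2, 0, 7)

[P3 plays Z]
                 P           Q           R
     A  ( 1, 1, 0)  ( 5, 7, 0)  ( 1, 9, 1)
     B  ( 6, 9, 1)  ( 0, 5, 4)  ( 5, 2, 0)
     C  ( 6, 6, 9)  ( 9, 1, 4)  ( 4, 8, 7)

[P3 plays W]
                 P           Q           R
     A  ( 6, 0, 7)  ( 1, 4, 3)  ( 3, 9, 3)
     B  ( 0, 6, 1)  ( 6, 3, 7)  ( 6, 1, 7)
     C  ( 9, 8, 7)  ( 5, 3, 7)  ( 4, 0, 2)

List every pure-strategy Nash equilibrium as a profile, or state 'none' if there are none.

PSNE = {(A,R,X)}

(A,P,X): not NE [P1→C gives 9>3; P2→R gives 4>2]
(A,P,Y): not NE [P1→B gives 6>0; P2→R gives 9>8; P3→X gives 8>0]
(A,P,Z): not NE [P1→C gives 6>1; P2→R gives 9>1; P3→X gives 8>0]
(A,P,W): not NE [P1→C gives 9>6; P2→R gives 9>0; P3→X gives 8>7]
(A,Q,X): not NE [P3→W gives 3>2]
(A,Q,Y): not NE [P1→C gives 9>3; P2→R gives 9>4; P3→W gives 3>1]
(A,Q,Z): not NE [P1→C gives 9>5; P2→R gives 9>7; P3→W gives 3>0]
(A,Q,W): not NE [P1→B gives 6>1; P2→R gives 9>4]
(A,R,X): NE
(A,R,Y): not NE [P3→X gives 6>4]
(A,R,Z): not NE [P1→B gives 5>1; P3→X gives 6>1]
(A,R,W): not NE [P1→B gives 6>3; P3→X gives 6>3]
(B,P,X): not NE [P1→C gives 9>5; P2→R gives 9>7]
(B,P,Y): not NE [P2→Q gives 9>1; P3→X gives 4>0]
(B,P,Z): not NE [P3→X gives 4>1]
(B,P,W): not NE [P1→C gives 9>0; P3→X gives 4>1]
(B,Q,X): not NE [P2→R gives 9>1; P3→W gives 7>4]
(B,Q,Y): not NE [P1→C gives 9>6]
(B,Q,Z): not NE [P1→C gives 9>0; P2→P gives 9>5; P3→W gives 7>4]
(B,Q,W): not NE [P2→P gives 6>3]
(B,R,X): not NE [P1→A gives 8>3; P3→Y gives 9>0]
(B,R,Y): not NE [P1→A gives 6>2; P2→Q gives 9>1]
(B,R,Z): not NE [P2→P gives 9>2; P3→Y gives 9>0]
(B,R,W): not NE [P2→P gives 6>1; P3→Y gives 9>7]
(C,P,X): not NE [P2→Q gives 8>3; P3→Z gives 9>0]
(C,P,Y): not NE [P1→B gives 6>1; P3→Z gives 9>6]
(C,P,Z): not NE [P2→R gives 8>6]
(C,P,W): not NE [P3→Z gives 9>7]
(C,Q,X): not NE [P1→B gives 9>2]
(C,Q,Y): not NE [P2→P gives 7>3; P3→X gives 8>7]
(C,Q,Z): not NE [P2→R gives 8>1; P3→X gives 8>4]
(C,Q,W): not NE [P1→B gives 6>5; P2→P gives 8>3; P3→X gives 8>7]
(C,R,X): not NE [P1→A gives 8>5; P2→Q gives 8>4; P3→Z gives 7>5]
(C,R,Y): not NE [P1→A gives 6>2; P2→P gives 7>0]
(C,R,Z): not NE [P1→B gives 5>4]
(C,R,W): not NE [P1→B gives 6>4; P2→P gives 8>0; P3→Z gives 7>2]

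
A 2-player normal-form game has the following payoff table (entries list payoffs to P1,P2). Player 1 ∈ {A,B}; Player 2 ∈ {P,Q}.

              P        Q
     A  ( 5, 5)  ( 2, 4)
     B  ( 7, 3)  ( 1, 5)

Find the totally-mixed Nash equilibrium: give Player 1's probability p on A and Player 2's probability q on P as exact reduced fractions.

P1 indiff ⇒ q·5+(1-q)·2 = q·7+(1-q)·1 ⇒ q(-2) = (1-q)(-1) ⇒ q = 1/3
P2 indiff ⇒ p·5+(1-p)·3 = p·4+(1-p)·5 ⇒ p(1) = (1-p)(2) ⇒ p = 2/3

P1 mixes 2/3 on A; P2 mixes 1/3 on P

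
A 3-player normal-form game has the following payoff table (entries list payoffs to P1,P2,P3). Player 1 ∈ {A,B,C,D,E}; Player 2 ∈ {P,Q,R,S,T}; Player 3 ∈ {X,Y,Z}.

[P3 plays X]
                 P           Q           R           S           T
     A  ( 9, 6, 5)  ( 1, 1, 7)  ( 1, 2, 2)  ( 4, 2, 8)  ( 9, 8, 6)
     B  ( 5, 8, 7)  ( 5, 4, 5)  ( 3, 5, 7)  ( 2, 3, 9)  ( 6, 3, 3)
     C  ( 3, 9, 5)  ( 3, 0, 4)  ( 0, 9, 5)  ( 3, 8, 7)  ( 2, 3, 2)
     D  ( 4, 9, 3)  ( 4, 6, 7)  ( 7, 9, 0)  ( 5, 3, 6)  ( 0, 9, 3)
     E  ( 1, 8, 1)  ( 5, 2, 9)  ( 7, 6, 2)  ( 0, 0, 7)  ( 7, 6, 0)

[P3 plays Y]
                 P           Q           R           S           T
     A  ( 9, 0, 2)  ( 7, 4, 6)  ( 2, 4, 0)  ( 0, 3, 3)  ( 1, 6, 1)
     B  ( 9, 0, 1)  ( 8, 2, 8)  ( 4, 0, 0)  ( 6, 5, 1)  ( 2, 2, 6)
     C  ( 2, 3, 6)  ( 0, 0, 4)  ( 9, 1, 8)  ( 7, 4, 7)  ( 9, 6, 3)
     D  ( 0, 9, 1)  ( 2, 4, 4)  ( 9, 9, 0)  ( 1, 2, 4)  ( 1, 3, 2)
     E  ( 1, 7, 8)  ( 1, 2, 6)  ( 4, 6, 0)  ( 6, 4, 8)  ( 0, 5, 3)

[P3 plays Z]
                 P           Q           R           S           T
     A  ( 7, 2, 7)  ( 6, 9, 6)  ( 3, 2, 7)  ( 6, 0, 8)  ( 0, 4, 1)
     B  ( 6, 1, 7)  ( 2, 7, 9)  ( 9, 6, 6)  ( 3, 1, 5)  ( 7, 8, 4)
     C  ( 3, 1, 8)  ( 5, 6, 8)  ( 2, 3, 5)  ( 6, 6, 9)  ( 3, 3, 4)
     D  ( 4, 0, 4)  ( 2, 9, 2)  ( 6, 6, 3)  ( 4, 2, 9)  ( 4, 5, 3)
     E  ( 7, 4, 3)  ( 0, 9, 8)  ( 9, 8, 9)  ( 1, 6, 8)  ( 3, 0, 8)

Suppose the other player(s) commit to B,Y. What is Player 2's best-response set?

P2 best: {S}

u_2(P vs B,Y) = 0
u_2(Q vs B,Y) = 2
u_2(R vs B,Y) = 0
u_2(S vs B,Y) = 5
u_2(T vs B,Y) = 2
max payoff 5 at {S}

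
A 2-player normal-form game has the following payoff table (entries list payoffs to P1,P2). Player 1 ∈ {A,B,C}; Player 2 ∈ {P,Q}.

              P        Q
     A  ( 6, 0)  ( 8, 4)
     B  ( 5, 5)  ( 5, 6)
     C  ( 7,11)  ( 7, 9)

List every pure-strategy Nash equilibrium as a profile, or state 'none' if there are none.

NE set: (A,Q), (C,P)

(A,P): not NE [P1→C gives 7>6; P2→Q gives 4>0]
(A,Q): NE
(B,P): not NE [P1→C gives 7>5; P2→Q gives 6>5]
(B,Q): not NE [P1→A gives 8>5]
(C,P): NE
(C,Q): not NE [P1→A gives 8>7; P2→P gives 11>9]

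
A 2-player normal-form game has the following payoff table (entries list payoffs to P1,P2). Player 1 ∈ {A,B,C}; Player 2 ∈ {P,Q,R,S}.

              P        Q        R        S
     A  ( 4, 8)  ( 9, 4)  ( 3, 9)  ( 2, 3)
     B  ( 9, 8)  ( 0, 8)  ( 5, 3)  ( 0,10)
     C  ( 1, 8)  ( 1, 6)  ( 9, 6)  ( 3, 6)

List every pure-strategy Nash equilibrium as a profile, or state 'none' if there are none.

(A,P): not NE [P1→B gives 9>4; P2→R gives 9>8]
(A,Q): not NE [P2→R gives 9>4]
(A,R): not NE [P1→C gives 9>3]
(A,S): not NE [P1→C gives 3>2; P2→R gives 9>3]
(B,P): not NE [P2→S gives 10>8]
(B,Q): not NE [P1→A gives 9>0; P2→S gives 10>8]
(B,R): not NE [P1→C gives 9>5; P2→S gives 10>3]
(B,S): not NE [P1→C gives 3>0]
(C,P): not NE [P1→B gives 9>1]
(C,Q): not NE [P1→A gives 9>1; P2→P gives 8>6]
(C,R): not NE [P2→P gives 8>6]
(C,S): not NE [P2→P gives 8>6]

No pure NE.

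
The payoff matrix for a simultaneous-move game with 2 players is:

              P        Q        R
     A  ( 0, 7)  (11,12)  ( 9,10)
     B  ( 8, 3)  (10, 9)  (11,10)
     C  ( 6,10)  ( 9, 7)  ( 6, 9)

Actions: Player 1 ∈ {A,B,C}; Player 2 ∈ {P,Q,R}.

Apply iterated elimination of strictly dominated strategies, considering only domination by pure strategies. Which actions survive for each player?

P1 drop C (B beats it: P:8>6 Q:10>9 R:11>6)
P2 drop P (Q beats it: A:12>7 B:9>3)
P1→{A,B} P2→{Q,R}

Remaining: P1:{A,B} P2:{Q,R}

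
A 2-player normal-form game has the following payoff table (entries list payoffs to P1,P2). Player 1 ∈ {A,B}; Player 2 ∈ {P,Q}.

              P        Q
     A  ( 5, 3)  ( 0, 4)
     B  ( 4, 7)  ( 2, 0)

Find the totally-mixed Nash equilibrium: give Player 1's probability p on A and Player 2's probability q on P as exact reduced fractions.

P1 mixes 7/8 on A; P2 mixes 2/3 on P

P1 indiff ⇒ q·5+(1-q)·0 = q·4+(1-q)·2 ⇒ q(1) = (1-q)(2) ⇒ q = 2/3
P2 indiff ⇒ p·3+(1-p)·7 = p·4+(1-p)·0 ⇒ p(-1) = (1-p)(-7) ⇒ p = 7/8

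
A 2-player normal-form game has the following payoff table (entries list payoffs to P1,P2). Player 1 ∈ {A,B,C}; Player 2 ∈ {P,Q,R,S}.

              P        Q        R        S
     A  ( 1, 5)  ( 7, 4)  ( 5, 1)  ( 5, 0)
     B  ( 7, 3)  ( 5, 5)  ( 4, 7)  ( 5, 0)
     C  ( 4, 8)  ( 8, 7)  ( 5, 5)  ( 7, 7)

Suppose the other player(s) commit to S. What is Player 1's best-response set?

BR_1 = {C}

u_1(A vs S) = 5
u_1(B vs S) = 5
u_1(C vs S) = 7
max payoff 7 at {C}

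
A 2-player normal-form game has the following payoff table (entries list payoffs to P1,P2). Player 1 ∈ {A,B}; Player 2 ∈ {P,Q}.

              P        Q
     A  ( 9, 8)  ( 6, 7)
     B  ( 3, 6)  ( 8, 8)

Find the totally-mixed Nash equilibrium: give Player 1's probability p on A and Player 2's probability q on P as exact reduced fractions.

P1 mixes 2/3 on A; P2 mixes 1/4 on P

P1 indiff ⇒ q·9+(1-q)·6 = q·3+(1-q)·8 ⇒ q(6) = (1-q)(2) ⇒ q = 1/4
P2 indiff ⇒ p·8+(1-p)·6 = p·7+(1-p)·8 ⇒ p(1) = (1-p)(2) ⇒ p = 2/3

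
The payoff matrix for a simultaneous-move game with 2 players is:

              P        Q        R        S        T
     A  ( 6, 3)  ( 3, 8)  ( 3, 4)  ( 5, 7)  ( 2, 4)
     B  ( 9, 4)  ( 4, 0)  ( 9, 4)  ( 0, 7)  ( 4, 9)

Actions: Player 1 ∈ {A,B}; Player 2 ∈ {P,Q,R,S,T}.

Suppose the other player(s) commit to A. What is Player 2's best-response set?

P2 best: {Q}

u_2(P vs A) = 3
u_2(Q vs A) = 8
u_2(R vs A) = 4
u_2(S vs A) = 7
u_2(T vs A) = 4
max payoff 8 at {Q}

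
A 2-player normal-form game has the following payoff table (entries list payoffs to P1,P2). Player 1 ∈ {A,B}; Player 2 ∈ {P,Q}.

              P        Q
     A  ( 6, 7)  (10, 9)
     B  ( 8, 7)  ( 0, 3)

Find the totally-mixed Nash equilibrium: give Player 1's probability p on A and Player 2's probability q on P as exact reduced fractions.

(p,q) = (2/3, 5/6)

P1 indiff ⇒ q·6+(1-q)·10 = q·8+(1-q)·0 ⇒ q(-2) = (1-q)(-10) ⇒ q = 5/6
P2 indiff ⇒ p·7+(1-p)·7 = p·9+(1-p)·3 ⇒ p(-2) = (1-p)(-4) ⇒ p = 2/3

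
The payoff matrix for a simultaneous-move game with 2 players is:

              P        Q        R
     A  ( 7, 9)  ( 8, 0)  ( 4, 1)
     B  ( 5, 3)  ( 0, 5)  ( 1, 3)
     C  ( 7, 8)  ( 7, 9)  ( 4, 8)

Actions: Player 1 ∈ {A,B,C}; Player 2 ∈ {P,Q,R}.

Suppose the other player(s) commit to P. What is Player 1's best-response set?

P1 best: {A,C}

u_1(A vs P) = 7
u_1(B vs P) = 5
u_1(C vs P) = 7
max payoff 7 at {A,C}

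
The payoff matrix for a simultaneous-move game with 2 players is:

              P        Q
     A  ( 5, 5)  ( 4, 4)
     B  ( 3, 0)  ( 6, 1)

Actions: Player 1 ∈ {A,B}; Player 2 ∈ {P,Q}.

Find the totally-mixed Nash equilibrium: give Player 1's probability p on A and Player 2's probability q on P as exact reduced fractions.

(p,q) = (1/2, 1/2)

P1 indiff ⇒ q·5+(1-q)·4 = q·3+(1-q)·6 ⇒ q(2) = (1-q)(2) ⇒ q = 1/2
P2 indiff ⇒ p·5+(1-p)·0 = p·4+(1-p)·1 ⇒ p(1) = (1-p)(1) ⇒ p = 1/2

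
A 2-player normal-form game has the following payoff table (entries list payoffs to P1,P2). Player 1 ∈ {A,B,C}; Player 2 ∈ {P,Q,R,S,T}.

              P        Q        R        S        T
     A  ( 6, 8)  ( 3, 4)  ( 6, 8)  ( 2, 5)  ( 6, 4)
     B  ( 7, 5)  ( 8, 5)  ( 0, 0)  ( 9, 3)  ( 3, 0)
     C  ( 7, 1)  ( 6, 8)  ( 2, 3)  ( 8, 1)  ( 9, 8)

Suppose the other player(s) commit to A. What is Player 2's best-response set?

P2 best: {P,R}

u_2(P vs A) = 8
u_2(Q vs A) = 4
u_2(R vs A) = 8
u_2(S vs A) = 5
u_2(T vs A) = 4
max payoff 8 at {P,R}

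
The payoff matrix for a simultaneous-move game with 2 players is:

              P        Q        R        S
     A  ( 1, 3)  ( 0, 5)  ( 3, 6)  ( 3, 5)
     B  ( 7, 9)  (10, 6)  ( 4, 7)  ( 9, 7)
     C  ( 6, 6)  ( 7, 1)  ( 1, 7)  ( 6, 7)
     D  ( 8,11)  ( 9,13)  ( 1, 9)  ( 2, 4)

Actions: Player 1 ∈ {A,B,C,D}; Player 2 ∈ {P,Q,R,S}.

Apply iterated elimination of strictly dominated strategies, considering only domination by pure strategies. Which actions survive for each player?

P1 drop A (B beats it: P:7>1 Q:10>0 R:4>3 S:9>3)
P1 drop C (B beats it: P:7>6 Q:10>7 R:4>1 S:9>6)
P2 drop R (P beats it: B:9>7 D:11>9)
P2 drop S (P beats it: B:9>7 D:11>4)
P1→{B,D} P2→{P,Q}

IESDS → P1:{B,D} P2:{P,Q}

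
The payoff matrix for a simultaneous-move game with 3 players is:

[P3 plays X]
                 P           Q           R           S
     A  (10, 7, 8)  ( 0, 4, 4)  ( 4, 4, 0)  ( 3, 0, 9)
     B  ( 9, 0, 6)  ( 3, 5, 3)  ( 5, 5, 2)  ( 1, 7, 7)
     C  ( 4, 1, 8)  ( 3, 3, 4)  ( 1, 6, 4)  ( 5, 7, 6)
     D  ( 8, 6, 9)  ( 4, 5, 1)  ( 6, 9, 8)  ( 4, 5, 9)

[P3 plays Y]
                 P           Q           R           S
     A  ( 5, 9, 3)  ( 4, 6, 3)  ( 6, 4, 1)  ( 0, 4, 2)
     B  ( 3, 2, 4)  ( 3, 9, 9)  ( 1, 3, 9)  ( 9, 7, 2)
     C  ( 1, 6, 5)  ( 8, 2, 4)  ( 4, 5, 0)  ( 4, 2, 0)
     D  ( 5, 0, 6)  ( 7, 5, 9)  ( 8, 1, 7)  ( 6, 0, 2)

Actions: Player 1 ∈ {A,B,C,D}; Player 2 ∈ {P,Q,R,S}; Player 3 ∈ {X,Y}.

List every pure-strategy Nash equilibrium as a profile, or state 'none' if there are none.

NE set: (A,P,X), (C,S,X), (D,R,X)

(A,P,X): NE
(A,P,Y): not NE [P3→X gives 8>3]
(A,Q,X): not NE [P1→D gives 4>0; P2→P gives 7>4]
(A,Q,Y): not NE [P1→C gives 8>4; P2→P gives 9>6; P3→X gives 4>3]
(A,R,X): not NE [P1→D gives 6>4; P2→P gives 7>4; P3→Y gives 1>0]
(A,R,Y): not NE [P1→D gives 8>6; P2→P gives 9>4]
(A,S,X): not NE [P1→C gives 5>3; P2→P gives 7>0]
(A,S,Y): not NE [P1→B gives 9>0; P2→P gives 9>4; P3→X gives 9>2]
(B,P,X): not NE [P1→A gives 10>9; P2→S gives 7>0]
(B,P,Y): not NE [P1→D gives 5>3; P2→Q gives 9>2; P3→X gives 6>4]
(B,Q,X): not NE [P1→D gives 4>3; P2→S gives 7>5; P3→Y gives 9>3]
(B,Q,Y): not NE [P1→C gives 8>3]
(B,R,X): not NE [P1→D gives 6>5; P2→S gives 7>5; P3→Y gives 9>2]
(B,R,Y): not NE [P1→D gives 8>1; P2→Q gives 9>3]
(B,S,X): not NE [P1→C gives 5>1]
(B,S,Y): not NE [P2→Q gives 9>7; P3→X gives 7>2]
(C,P,X): not NE [P1→A gives 10>4; P2→S gives 7>1]
(C,P,Y): not NE [P1→D gives 5>1; P3→X gives 8>5]
(C,Q,X): not NE [P1→D gives 4>3; P2→S gives 7>3]
(C,Q,Y): not NE [P2→P gives 6>2]
(C,R,X): not NE [P1→D gives 6>1; P2→S gives 7>6]
(C,R,Y): not NE [P1→D gives 8>4; P2→P gives 6>5; P3→X gives 4>0]
(C,S,X): NE
(C,S,Y): not NE [P1→B gives 9>4; P2→P gives 6>2; P3→X gives 6>0]
(D,P,X): not NE [P1→A gives 10>8; P2→R gives 9>6]
(D,P,Y): not NE [P2→Q gives 5>0; P3→X gives 9>6]
(D,Q,X): not NE [P2→R gives 9>5; P3→Y gives 9>1]
(D,Q,Y): not NE [P1→C gives 8>7]
(D,R,X): NE
(D,R,Y): not NE [P2→Q gives 5>1; P3→X gives 8>7]
(D,S,X): not NE [P1→C gives 5>4; P2→R gives 9>5]
(D,S,Y): not NE [P1→B gives 9>6; P2→Q gives 5>0; P3→X gives 9>2]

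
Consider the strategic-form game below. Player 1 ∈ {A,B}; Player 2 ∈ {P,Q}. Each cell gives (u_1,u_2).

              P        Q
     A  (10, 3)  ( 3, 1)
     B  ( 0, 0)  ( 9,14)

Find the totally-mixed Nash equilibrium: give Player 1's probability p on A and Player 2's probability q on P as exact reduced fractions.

(p,q) = (7/8, 3/8)

P1 indiff ⇒ q·10+(1-q)·3 = q·0+(1-q)·9 ⇒ q(10) = (1-q)(6) ⇒ q = 3/8
P2 indiff ⇒ p·3+(1-p)·0 = p·1+(1-p)·14 ⇒ p(2) = (1-p)(14) ⇒ p = 7/8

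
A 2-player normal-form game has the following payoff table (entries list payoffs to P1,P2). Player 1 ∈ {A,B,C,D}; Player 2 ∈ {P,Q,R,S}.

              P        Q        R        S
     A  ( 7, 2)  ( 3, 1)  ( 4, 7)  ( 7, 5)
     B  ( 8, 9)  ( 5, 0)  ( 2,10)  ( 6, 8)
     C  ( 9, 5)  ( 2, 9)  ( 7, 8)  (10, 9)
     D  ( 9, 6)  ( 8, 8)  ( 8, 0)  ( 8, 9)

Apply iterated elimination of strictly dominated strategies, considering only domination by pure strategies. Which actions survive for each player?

Survivors P1:{C,D} P2:{Q,S}

P1 drop A (D beats it: P:9>7 Q:8>3 R:8>4 S:8>7)
P1 drop B (D beats it: P:9>8 Q:8>5 R:8>2 S:8>6)
P2 drop P (Q beats it: C:9>5 D:8>6)
P2 drop R (Q beats it: C:9>8 D:8>0)
P1→{C,D} P2→{Q,S}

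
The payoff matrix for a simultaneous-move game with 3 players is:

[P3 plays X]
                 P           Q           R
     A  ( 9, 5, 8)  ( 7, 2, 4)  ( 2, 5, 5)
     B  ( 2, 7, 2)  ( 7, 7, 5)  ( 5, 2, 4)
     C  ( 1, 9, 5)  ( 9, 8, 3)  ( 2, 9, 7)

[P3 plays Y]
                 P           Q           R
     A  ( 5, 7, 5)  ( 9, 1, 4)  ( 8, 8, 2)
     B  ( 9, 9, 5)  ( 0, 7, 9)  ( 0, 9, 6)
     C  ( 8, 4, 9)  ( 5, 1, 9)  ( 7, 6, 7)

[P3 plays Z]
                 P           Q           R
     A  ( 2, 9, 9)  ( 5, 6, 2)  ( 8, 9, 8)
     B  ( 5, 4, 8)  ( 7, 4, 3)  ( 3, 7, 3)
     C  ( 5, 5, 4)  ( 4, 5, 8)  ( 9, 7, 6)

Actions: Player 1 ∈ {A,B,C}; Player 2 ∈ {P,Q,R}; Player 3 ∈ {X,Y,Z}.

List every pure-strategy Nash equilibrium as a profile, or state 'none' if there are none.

(A,P,X): not NE [P3→Z gives 9>8]
(A,P,Y): not NE [P1→B gives 9>5; P2→R gives 8>7; P3→Z gives 9>5]
(A,P,Z): not NE [P1→C gives 5>2]
(A,Q,X): not NE [P1→C gives 9>7; P2→R gives 5>2]
(A,Q,Y): not NE [P2→R gives 8>1]
(A,Q,Z): not NE [P1→B gives 7>5; P2→R gives 9>6; P3→Y gives 4>2]
(A,R,X): not NE [P1→B gives 5>2; P3→Z gives 8>5]
(A,R,Y): not NE [P3→Z gives 8>2]
(A,R,Z): not NE [P1→C gives 9>8]
(B,P,X): not NE [P1→A gives 9>2; P3→Z gives 8>2]
(B,P,Y): not NE [P3→Z gives 8>5]
(B,P,Z): not NE [P2→R gives 7>4]
(B,Q,X): not NE [P1→C gives 9>7; P3→Y gives 9>5]
(B,Q,Y): not NE [P1→A gives 9>0; P2→R gives 9>7]
(B,Q,Z): not NE [P2→R gives 7>4; P3→Y gives 9>3]
(B,R,X): not NE [P2→Q gives 7>2; P3→Y gives 6>4]
(B,R,Y): not NE [P1→A gives 8>0]
(B,R,Z): not NE [P1→C gives 9>3; P3→Y gives 6>3]
(C,P,X): not NE [P1→A gives 9>1; P3→Y gives 9>5]
(C,P,Y): not NE [P1→B gives 9>8; P2→R gives 6>4]
(C,P,Z): not NE [P2→R gives 7>5; P3→Y gives 9>4]
(C,Q,X): not NE [P2→R gives 9>8; P3→Y gives 9>3]
(C,Q,Y): not NE [P1→A gives 9>5; P2→R gives 6>1]
(C,Q,Z): not NE [P1→B gives 7>4; P2→R gives 7>5; P3→Y gives 9>8]
(C,R,X): not NE [P1→B gives 5>2]
(C,R,Y): not NE [P1→A gives 8>7]
(C,R,Z): not NE [P3→Y gives 7>6]

No pure NE.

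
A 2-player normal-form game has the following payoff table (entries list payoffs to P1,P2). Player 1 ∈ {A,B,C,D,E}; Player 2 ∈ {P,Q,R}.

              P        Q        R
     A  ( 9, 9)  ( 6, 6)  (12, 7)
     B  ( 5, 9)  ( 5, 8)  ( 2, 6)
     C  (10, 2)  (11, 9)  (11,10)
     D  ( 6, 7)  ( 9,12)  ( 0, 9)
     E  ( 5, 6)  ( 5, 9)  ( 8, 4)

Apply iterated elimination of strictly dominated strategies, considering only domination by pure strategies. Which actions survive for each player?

IESDS → P1:{A,C} P2:{P,R}

P1 drop B (A beats it: P:9>5 Q:6>5 R:12>2)
P1 drop D (C beats it: P:10>6 Q:11>9 R:11>0)
P1 drop E (A beats it: P:9>5 Q:6>5 R:12>8)
P2 drop Q (R beats it: A:7>6 C:10>9)
P1→{A,C} P2→{P,R}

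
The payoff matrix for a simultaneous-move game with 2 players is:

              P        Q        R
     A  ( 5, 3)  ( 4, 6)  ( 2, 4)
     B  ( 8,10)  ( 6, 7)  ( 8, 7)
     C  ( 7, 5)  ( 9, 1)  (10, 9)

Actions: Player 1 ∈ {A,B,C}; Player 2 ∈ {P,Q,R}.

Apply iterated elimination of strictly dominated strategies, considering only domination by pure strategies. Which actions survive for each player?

Remaining: P1:{B,C} P2:{P,R}

P1 drop A (B beats it: P:8>5 Q:6>4 R:8>2)
P2 drop Q (P beats it: B:10>7 C:5>1)
P1→{B,C} P2→{P,R}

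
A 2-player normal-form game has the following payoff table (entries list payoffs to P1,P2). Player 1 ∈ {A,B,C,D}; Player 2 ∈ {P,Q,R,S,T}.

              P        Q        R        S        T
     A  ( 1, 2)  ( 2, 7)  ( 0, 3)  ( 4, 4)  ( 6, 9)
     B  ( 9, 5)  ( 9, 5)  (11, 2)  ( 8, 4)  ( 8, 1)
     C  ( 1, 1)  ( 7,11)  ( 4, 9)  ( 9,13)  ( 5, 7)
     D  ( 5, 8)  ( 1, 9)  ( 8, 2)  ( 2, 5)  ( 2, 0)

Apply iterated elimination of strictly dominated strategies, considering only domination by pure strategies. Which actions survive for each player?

Survivors P1:{B,C} P2:{P,Q,S}

P1 drop A (B beats it: P:9>1 Q:9>2 R:11>0 S:8>4 T:8>6)
P1 drop D (B beats it: P:9>5 Q:9>1 R:11>8 S:8>2 T:8>2)
P2 drop R (Q beats it: B:5>2 C:11>9)
P2 drop T (Q beats it: B:5>1 C:11>7)
P1→{B,C} P2→{P,Q,S}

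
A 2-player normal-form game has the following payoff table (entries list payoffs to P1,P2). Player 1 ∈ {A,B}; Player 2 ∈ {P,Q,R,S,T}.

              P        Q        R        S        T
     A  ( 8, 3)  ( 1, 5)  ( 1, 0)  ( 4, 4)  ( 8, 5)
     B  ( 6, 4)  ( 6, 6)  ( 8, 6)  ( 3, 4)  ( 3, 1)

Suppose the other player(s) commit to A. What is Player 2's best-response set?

BR_2 = {Q,T}

u_2(P vs A) = 3
u_2(Q vs A) = 5
u_2(R vs A) = 0
u_2(S vs A) = 4
u_2(T vs A) = 5
max payoff 5 at {Q,T}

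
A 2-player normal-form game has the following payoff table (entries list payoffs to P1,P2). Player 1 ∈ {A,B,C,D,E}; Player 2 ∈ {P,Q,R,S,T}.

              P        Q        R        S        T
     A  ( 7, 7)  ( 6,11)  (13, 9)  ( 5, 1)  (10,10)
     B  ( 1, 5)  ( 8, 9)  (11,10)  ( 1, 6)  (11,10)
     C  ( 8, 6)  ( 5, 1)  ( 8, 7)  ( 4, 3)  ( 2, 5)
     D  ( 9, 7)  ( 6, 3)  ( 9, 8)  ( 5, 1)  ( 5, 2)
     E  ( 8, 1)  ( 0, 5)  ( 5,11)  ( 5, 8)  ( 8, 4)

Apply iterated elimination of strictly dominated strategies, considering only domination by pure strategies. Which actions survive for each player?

Remaining: P1:{A,B} P2:{Q,R,T}

P1 drop C (D beats it: P:9>8 Q:6>5 R:9>8 S:5>4 T:5>2)
P2 drop P (R beats it: A:9>7 B:10>5 D:8>7 E:11>1)
P2 drop S (R beats it: A:9>1 B:10>6 D:8>1 E:11>8)
P1 drop D (B beats it: Q:8>6 R:11>9 T:11>5)
P1 drop E (A beats it: Q:6>0 R:13>5 T:10>8)
P1→{A,B} P2→{Q,R,T}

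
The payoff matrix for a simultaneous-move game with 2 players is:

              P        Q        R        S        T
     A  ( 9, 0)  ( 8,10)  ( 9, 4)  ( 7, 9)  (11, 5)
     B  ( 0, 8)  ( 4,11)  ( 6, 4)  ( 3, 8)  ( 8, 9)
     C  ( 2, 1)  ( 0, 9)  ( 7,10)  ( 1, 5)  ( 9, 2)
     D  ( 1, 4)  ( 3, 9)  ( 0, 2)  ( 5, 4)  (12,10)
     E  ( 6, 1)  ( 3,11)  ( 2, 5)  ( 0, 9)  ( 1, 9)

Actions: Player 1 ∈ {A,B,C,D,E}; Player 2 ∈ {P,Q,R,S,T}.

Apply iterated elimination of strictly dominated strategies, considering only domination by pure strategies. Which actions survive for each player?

P1 drop B (A beats it: P:9>0 Q:8>4 R:9>6 S:7>3 T:11>8)
P1 drop C (A beats it: P:9>2 Q:8>0 R:9>7 S:7>1 T:11>9)
P1 drop E (A beats it: P:9>6 Q:8>3 R:9>2 S:7>0 T:11>1)
P2 drop P (Q beats it: A:10>0 D:9>4)
P2 drop R (Q beats it: A:10>4 D:9>2)
P2 drop S (Q beats it: A:10>9 D:9>4)
P1→{A,D} P2→{Q,T}

Remaining: P1:{A,D} P2:{Q,T}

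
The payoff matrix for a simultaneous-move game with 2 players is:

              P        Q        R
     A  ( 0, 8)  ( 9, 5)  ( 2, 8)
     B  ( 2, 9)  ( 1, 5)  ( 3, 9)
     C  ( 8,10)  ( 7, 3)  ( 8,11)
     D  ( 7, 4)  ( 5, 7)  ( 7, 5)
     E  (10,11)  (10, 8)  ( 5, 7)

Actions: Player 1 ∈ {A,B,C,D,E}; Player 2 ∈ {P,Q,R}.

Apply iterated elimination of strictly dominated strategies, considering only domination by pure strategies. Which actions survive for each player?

Remaining: P1:{C,E} P2:{P,R}

P1 drop A (E beats it: P:10>0 Q:10>9 R:5>2)
P1 drop B (C beats it: P:8>2 Q:7>1 R:8>3)
P1 drop D (C beats it: P:8>7 Q:7>5 R:8>7)
P2 drop Q (P beats it: C:10>3 E:11>8)
P1→{C,E} P2→{P,R}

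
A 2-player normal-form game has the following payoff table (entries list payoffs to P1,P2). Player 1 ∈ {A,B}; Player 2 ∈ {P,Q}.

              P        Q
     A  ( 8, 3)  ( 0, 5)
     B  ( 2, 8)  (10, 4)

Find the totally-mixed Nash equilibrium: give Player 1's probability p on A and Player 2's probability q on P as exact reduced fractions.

P1 indiff ⇒ q·8+(1-q)·0 = q·2+(1-q)·10 ⇒ q(6) = (1-q)(10) ⇒ q = 5/8
P2 indiff ⇒ p·3+(1-p)·8 = p·5+(1-p)·4 ⇒ p(-2) = (1-p)(-4) ⇒ p = 2/3

(p,q) = (2/3, 5/8)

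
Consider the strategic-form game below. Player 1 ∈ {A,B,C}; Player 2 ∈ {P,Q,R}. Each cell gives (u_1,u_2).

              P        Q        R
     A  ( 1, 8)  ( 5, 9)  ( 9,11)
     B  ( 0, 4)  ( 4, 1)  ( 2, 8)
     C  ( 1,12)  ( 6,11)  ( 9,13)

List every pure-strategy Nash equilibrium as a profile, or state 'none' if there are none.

(A,P): not NE [P2→R gives 11>8]
(A,Q): not NE [P1→C gives 6>5; P2→R gives 11>9]
(A,R): NE
(B,P): not NE [P1→C gives 1>0; P2→R gives 8>4]
(B,Q): not NE [P1→C gives 6>4; P2→R gives 8>1]
(B,R): not NE [P1→C gives 9>2]
(C,P): not NE [P2→R gives 13>12]
(C,Q): not NE [P2→R gives 13>11]
(C,R): NE

NE set: (A,R), (C,R)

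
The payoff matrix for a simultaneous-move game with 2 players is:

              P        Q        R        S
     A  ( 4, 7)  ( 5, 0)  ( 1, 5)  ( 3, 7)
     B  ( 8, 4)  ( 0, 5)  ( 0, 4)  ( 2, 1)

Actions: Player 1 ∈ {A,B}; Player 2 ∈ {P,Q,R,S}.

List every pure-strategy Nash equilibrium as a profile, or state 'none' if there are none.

(A,P): not NE [P1→B gives 8>4]
(A,Q): not NE [P2→S gives 7>0]
(A,R): not NE [P2→S gives 7>5]
(A,S): NE
(B,P): not NE [P2→Q gives 5>4]
(B,Q): not NE [P1→A gives 5>0]
(B,R): not NE [P1→A gives 1>0; P2→Q gives 5>4]
(B,S): not NE [P1→A gives 3>2; P2→Q gives 5>1]

Nash profiles: (A,S)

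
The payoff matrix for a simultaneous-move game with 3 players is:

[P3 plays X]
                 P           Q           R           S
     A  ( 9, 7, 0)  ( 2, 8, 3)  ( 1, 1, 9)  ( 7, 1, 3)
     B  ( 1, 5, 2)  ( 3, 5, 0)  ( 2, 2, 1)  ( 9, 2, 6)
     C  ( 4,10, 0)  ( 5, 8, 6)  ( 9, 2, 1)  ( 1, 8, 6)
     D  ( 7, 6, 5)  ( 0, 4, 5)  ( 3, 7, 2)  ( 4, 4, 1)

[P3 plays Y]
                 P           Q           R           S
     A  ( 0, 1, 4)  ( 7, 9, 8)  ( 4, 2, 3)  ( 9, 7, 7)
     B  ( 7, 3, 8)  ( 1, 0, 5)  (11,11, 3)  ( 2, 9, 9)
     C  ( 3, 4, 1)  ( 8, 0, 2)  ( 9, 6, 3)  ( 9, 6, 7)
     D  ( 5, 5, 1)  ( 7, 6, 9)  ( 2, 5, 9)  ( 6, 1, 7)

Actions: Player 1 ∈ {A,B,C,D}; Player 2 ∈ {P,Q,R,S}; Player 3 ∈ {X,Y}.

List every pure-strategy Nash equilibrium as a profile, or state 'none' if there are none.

(A,P,X): not NE [P2→Q gives 8>7; P3→Y gives 4>0]
(A,P,Y): not NE [P1→B gives 7>0; P2→Q gives 9>1]
(A,Q,X): not NE [P1→C gives 5>2; P3→Y gives 8>3]
(A,Q,Y): not NE [P1→C gives 8>7]
(A,R,X): not NE [P1→C gives 9>1; P2→Q gives 8>1]
(A,R,Y): not NE [P1→B gives 11>4; P2→Q gives 9>2; P3→X gives 9>3]
(A,S,X): not NE [P1→B gives 9>7; P2→Q gives 8>1; P3→Y gives 7>3]
(A,S,Y): not NE [P2→Q gives 9>7]
(B,P,X): not NE [P1→A gives 9>1; P3→Y gives 8>2]
(B,P,Y): not NE [P2→R gives 11>3]
(B,Q,X): not NE [P1→C gives 5>3; P3→Y gives 5>0]
(B,Q,Y): not NE [P1→C gives 8>1; P2→R gives 11>0]
(B,R,X): not NE [P1→C gives 9>2; P2→Q gives 5>2; P3→Y gives 3>1]
(B,R,Y): NE
(B,S,X): not NE [P2→Q gives 5>2; P3→Y gives 9>6]
(B,S,Y): not NE [P1→C gives 9>2; P2→R gives 11>9]
(C,P,X): not NE [P1→A gives 9>4; P3→Y gives 1>0]
(C,P,Y): not NE [P1→B gives 7>3; P2→S gives 6>4]
(C,Q,X): not NE [P2→P gives 10>8]
(C,Q,Y): not NE [P2→S gives 6>0; P3→X gives 6>2]
(C,R,X): not NE [P2→P gives 10>2; P3→Y gives 3>1]
(C,R,Y): not NE [P1→B gives 11>9]
(C,S,X): not NE [P1→B gives 9>1; P2→P gives 10>8; P3→Y gives 7>6]
(C,S,Y): NE
(D,P,X): not NE [P1→A gives 9>7; P2→R gives 7>6]
(D,P,Y): not NE [P1→B gives 7>5; P2→Q gives 6>5; P3→X gives 5>1]
(D,Q,X): not NE [P1→C gives 5>0; P2→R gives 7>4; P3→Y gives 9>5]
(D,Q,Y): not NE [P1→C gives 8>7]
(D,R,X): not NE [P1→C gives 9>3; P3→Y gives 9>2]
(D,R,Y): not NE [P1→B gives 11>2; P2→Q gives 6>5]
(D,S,X): not NE [P1→B gives 9>4; P2→R gives 7>4; P3→Y gives 7>1]
(D,S,Y): not NE [P1→C gives 9>6; P2→Q gives 6>1]

Nash profiles: (B,R,Y), (C,S,Y)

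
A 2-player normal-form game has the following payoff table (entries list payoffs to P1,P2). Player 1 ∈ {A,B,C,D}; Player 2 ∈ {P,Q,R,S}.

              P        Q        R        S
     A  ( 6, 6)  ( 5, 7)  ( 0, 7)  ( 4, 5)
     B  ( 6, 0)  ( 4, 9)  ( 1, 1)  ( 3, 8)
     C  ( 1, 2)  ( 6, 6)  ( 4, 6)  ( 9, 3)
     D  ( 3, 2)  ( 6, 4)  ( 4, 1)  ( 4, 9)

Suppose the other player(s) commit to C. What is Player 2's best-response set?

P2 best: {Q,R}

u_2(P vs C) = 2
u_2(Q vs C) = 6
u_2(R vs C) = 6
u_2(S vs C) = 3
max payoff 6 at {Q,R}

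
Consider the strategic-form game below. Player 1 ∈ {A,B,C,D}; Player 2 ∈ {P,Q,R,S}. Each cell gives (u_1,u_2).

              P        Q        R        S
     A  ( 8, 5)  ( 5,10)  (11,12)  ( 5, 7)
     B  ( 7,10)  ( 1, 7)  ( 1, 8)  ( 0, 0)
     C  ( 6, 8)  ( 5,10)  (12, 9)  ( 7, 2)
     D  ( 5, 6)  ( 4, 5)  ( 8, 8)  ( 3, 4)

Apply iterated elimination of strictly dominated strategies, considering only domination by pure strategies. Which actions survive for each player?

Survivors P1:{A,C} P2:{Q,R}

P1 drop B (A beats it: P:8>7 Q:5>1 R:11>1 S:5>0)
P1 drop D (A beats it: P:8>5 Q:5>4 R:11>8 S:5>3)
P2 drop P (Q beats it: A:10>5 C:10>8)
P2 drop S (Q beats it: A:10>7 C:10>2)
P1→{A,C} P2→{Q,R}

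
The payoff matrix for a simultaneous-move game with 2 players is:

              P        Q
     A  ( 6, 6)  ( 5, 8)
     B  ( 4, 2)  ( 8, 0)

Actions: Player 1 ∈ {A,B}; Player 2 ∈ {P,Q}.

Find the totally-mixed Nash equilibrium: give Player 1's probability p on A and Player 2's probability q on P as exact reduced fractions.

P1 mixes 1/2 on A; P2 mixes 3/5 on P

P1 indiff ⇒ q·6+(1-q)·5 = q·4+(1-q)·8 ⇒ q(2) = (1-q)(3) ⇒ q = 3/5
P2 indiff ⇒ p·6+(1-p)·2 = p·8+(1-p)·0 ⇒ p(-2) = (1-p)(-2) ⇒ p = 1/2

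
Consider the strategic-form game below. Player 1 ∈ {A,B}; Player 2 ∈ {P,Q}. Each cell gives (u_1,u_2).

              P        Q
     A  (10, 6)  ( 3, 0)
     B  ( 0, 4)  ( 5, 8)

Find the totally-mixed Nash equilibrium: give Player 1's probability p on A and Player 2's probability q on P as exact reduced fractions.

(p,q) = (2/5, 1/6)

P1 indiff ⇒ q·10+(1-q)·3 = q·0+(1-q)·5 ⇒ q(10) = (1-q)(2) ⇒ q = 1/6
P2 indiff ⇒ p·6+(1-p)·4 = p·0+(1-p)·8 ⇒ p(6) = (1-p)(4) ⇒ p = 2/5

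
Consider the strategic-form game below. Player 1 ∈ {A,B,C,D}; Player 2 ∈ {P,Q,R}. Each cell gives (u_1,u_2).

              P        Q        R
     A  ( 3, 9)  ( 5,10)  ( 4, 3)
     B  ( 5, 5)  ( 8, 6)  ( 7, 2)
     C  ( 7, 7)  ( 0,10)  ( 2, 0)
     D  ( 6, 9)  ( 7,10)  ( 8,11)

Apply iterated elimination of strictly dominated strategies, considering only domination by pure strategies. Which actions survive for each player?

P1 drop A (B beats it: P:5>3 Q:8>5 R:7>4)
P2 drop P (Q beats it: B:6>5 C:10>7 D:10>9)
P1 drop C (B beats it: Q:8>0 R:7>2)
P1→{B,D} P2→{Q,R}

Remaining: P1:{B,D} P2:{Q,R}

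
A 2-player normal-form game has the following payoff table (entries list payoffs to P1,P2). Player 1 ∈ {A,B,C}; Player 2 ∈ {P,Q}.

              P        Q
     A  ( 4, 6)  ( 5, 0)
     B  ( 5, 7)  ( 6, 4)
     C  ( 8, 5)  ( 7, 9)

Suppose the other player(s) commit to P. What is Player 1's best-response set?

u_1(A vs P) = 4
u_1(B vs P) = 5
u_1(C vs P) = 8
max payoff 8 at {C}

argmax u_1 = {C}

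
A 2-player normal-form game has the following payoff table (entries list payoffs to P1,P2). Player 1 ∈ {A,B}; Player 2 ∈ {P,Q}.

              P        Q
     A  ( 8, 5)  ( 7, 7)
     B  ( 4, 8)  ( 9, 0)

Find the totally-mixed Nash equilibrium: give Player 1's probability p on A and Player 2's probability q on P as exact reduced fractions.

P1 mixes 4/5 on A; P2 mixes 1/3 on P

P1 indiff ⇒ q·8+(1-q)·7 = q·4+(1-q)·9 ⇒ q(4) = (1-q)(2) ⇒ q = 1/3
P2 indiff ⇒ p·5+(1-p)·8 = p·7+(1-p)·0 ⇒ p(-2) = (1-p)(-8) ⇒ p = 4/5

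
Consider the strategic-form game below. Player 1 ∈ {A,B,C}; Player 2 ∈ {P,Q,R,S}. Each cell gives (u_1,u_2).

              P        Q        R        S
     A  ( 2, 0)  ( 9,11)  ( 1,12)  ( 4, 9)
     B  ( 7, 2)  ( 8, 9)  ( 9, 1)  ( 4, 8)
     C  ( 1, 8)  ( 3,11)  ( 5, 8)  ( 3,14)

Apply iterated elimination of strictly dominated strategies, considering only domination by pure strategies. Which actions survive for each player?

IESDS → P1:{A,B} P2:{Q,R}

P1 drop C (B beats it: P:7>1 Q:8>3 R:9>5 S:4>3)
P2 drop P (Q beats it: A:11>0 B:9>2)
P2 drop S (Q beats it: A:11>9 B:9>8)
P1→{A,B} P2→{Q,R}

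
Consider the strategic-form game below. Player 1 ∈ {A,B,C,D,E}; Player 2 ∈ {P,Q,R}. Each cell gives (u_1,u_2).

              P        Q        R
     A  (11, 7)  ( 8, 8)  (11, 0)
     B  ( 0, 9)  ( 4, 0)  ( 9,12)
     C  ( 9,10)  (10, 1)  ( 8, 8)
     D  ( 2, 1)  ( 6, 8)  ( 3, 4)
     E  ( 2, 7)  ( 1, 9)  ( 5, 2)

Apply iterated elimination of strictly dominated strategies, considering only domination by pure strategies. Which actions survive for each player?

P1 drop B (A beats it: P:11>0 Q:8>4 R:11>9)
P1 drop D (A beats it: P:11>2 Q:8>6 R:11>3)
P1 drop E (A beats it: P:11>2 Q:8>1 R:11>5)
P2 drop R (P beats it: A:7>0 C:10>8)
P1→{A,C} P2→{P,Q}

IESDS → P1:{A,C} P2:{P,Q}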